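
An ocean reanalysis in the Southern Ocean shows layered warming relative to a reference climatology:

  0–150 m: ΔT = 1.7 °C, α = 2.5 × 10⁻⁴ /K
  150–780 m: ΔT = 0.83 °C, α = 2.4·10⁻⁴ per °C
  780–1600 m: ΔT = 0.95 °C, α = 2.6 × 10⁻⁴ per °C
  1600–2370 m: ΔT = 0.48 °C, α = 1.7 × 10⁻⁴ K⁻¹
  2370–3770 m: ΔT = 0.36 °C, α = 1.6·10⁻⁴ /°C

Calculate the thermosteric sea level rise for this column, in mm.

Δh ≈ 535 mm

2.5×10⁻⁴ × 150 × 1.7 = 0.06375 m
Layer 2: 630 × 2.4×10⁻⁴ × 0.83 = 0.125496 m
820 × 2.6×10⁻⁴ × 0.95 = 0.20254 m
Layer 4: 770 × 0.48 × 1.7×10⁻⁴ = 0.062832 m
Layer 5: 1.6×10⁻⁴ × 0.36 × 1400 = 0.08064 m
Δh = 0.06375 + 0.125496 + 0.20254 + 0.062832 + 0.08064 = 0.535258 m ≈ 535 mm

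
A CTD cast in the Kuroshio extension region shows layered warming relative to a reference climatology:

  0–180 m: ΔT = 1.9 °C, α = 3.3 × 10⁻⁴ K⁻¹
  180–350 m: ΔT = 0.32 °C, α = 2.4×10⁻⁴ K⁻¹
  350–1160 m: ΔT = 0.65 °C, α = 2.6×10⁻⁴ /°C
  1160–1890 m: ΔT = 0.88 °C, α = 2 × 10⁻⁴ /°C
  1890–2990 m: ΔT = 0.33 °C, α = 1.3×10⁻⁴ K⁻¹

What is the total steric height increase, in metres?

0.438 m of thermosteric rise

3.3×10⁻⁴ × 180 × 1.9 = 0.11286 m
Layer 2: 2.4×10⁻⁴ × 0.32 × 170 = 0.013056 m
Layer 3: 810 × 2.6×10⁻⁴ × 0.65 = 0.13689 m
0.88 × 730 × 2×10⁻⁴ = 0.12848 m
1890–2990 m: 0.33 × 1100 × 1.3×10⁻⁴ = 0.04719 m
Δh = 0.11286 + 0.013056 + 0.13689 + 0.12848 + 0.04719 = 0.438476 m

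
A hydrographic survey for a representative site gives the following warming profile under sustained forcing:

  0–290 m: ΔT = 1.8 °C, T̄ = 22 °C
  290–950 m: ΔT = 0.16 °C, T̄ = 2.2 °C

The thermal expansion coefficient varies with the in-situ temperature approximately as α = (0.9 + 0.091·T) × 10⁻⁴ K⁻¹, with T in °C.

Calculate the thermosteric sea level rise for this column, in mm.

Δh ≈ 160 mm

Layer 1: α = (0.9 + 0.091×22)×10⁻⁴ = 2.902×10⁻⁴ K⁻¹
Layer 2: α = (0.9 + 0.091×2.2)×10⁻⁴ = 1.1002×10⁻⁴ K⁻¹
Layer 1: 2.902×10⁻⁴ × 1.8 × 290 = 0.1514844 m
290–950 m: 660 × 0.16 × 1.1002×10⁻⁴ = 0.011618112 m
Δh = 0.1514844 + 0.011618112 = 0.163102512 m ≈ 160 mm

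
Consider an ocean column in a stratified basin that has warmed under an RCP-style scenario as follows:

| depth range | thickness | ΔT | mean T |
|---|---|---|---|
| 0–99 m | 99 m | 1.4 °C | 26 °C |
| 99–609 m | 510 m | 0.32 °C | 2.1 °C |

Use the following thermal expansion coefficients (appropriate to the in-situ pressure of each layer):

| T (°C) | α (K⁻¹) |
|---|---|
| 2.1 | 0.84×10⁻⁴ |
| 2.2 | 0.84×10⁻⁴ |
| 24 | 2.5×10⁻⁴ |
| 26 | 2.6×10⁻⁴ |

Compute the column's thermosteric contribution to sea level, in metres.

Layer 1 at 26 °C → α = 2.6×10⁻⁴ K⁻¹
Layer 2 at 2.1 °C → α = 0.84×10⁻⁴ K⁻¹
0–99 m: 99 × 1.4 × 2.6×10⁻⁴ = 0.036036 m
99–609 m: 0.32 × 510 × 0.84×10⁻⁴ = 0.0137088 m
Δh = 0.036036 + 0.0137088 = 0.0497448 m

about 0.0497 m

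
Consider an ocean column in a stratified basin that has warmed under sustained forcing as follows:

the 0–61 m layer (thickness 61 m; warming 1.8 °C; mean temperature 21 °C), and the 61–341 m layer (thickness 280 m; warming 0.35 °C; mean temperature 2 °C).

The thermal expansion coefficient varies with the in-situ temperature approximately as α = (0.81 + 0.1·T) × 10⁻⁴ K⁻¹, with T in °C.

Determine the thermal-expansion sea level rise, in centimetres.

Layer 1: α = (0.81 + 0.1×21)×10⁻⁴ = 2.91×10⁻⁴ K⁻¹
Layer 2: α = (0.81 + 0.1×2)×10⁻⁴ = 1.01×10⁻⁴ K⁻¹
Layer 1: 2.91×10⁻⁴ × 61 × 1.8 = 0.0319518 m
61–341 m: 1.01×10⁻⁴ × 0.35 × 280 = 0.009898 m
Δh = 0.0319518 + 0.009898 = 0.0418498 m ≈ 4.18 cm

about 4.18 cm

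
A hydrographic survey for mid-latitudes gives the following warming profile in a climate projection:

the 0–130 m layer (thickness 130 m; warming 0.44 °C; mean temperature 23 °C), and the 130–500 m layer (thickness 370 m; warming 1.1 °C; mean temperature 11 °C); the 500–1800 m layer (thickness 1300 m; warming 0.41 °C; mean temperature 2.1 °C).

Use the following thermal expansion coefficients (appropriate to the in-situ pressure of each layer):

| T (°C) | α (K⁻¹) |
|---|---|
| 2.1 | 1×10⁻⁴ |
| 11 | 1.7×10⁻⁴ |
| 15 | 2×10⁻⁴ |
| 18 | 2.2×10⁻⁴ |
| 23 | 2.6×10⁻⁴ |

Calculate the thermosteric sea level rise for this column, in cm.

Δh = 13.7 cm

Layer 1 at 23 °C → α = 2.6×10⁻⁴ K⁻¹
Layer 2 at 11 °C → α = 1.7×10⁻⁴ K⁻¹
Layer 3 at 2.1 °C → α = 1×10⁻⁴ K⁻¹
Layer 1: 0.44 × 2.6×10⁻⁴ × 130 = 0.014872 m
370 × 1.7×10⁻⁴ × 1.1 = 0.06919 m
Layer 3: 1300 × 1×10⁻⁴ × 0.41 = 0.05330 m
Δh = 0.014872 + 0.06919 + 0.05330 = 0.137362 m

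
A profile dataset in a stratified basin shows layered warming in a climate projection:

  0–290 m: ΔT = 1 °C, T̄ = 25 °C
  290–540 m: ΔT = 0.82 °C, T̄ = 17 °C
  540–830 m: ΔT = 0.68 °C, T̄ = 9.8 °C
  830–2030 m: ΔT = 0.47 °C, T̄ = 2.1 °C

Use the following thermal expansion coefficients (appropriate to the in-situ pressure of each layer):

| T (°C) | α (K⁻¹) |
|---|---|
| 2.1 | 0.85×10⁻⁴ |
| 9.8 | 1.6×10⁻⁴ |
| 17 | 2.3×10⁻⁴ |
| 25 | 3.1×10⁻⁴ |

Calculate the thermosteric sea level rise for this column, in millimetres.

Δh = 217 mm

Layer 1 at 25 °C → α = 3.1×10⁻⁴ K⁻¹
Layer 2 at 17 °C → α = 2.3×10⁻⁴ K⁻¹
Layer 3 at 9.8 °C → α = 1.6×10⁻⁴ K⁻¹
Layer 4 at 2.1 °C → α = 0.85×10⁻⁴ K⁻¹
0–290 m: 3.1×10⁻⁴ × 290 × 1 = 0.08990 m
Layer 2: 250 × 2.3×10⁻⁴ × 0.82 = 0.04715 m
Layer 3: 1.6×10⁻⁴ × 290 × 0.68 = 0.031552 m
0.85×10⁻⁴ × 1200 × 0.47 = 0.04794 m
Δh = 0.08990 + 0.04715 + 0.031552 + 0.04794 = 0.216542 m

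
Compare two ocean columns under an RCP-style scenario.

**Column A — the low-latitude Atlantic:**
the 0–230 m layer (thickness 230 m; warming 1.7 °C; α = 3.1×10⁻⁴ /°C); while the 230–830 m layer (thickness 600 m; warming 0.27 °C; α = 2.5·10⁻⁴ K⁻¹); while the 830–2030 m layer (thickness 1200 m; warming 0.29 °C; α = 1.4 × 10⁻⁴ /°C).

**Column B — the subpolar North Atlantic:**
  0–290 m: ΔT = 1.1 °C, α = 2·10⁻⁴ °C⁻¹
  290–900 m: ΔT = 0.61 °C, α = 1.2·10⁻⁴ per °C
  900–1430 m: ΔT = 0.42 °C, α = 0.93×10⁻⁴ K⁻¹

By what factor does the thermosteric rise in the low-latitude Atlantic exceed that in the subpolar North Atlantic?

a factor of 1.6

A 0–230 m: 1.7 × 230 × 3.1×10⁻⁴ = 0.12121 m
A 230–830 m: 2.5×10⁻⁴ × 600 × 0.27 = 0.04050 m
A 830–2030 m: 1.4×10⁻⁴ × 1200 × 0.29 = 0.04872 m
A total: 0.21043 m
B Layer 1: 290 × 2×10⁻⁴ × 1.1 = 0.06380 m
B 290–900 m: 610 × 0.61 × 1.2×10⁻⁴ = 0.044652 m
B 900–1430 m: 0.93×10⁻⁴ × 0.42 × 530 = 0.0207018 m
B total: 0.1291538 m
Ratio: 0.21043 / 0.1291538 ≈ 1.629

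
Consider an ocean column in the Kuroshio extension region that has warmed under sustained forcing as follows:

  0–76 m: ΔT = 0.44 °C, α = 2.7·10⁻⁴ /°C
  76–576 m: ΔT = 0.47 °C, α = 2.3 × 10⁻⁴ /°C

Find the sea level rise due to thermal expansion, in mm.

76 × 0.44 × 2.7×10⁻⁴ = 0.0090288 m
0.47 × 2.3×10⁻⁴ × 500 = 0.05405 m
Δh = 0.0090288 + 0.05405 = 0.0630788 m

63 mm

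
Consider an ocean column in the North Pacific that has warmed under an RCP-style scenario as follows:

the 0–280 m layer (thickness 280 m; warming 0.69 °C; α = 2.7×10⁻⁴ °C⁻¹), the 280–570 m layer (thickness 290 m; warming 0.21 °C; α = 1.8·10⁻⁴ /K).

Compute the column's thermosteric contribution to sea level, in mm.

0–280 m: 0.69 × 2.7×10⁻⁴ × 280 = 0.052164 m
290 × 0.21 × 1.8×10⁻⁴ = 0.010962 m
Δh = 0.052164 + 0.010962 = 0.063126 m ≈ 63.1 mm

63.1 mm of thermosteric rise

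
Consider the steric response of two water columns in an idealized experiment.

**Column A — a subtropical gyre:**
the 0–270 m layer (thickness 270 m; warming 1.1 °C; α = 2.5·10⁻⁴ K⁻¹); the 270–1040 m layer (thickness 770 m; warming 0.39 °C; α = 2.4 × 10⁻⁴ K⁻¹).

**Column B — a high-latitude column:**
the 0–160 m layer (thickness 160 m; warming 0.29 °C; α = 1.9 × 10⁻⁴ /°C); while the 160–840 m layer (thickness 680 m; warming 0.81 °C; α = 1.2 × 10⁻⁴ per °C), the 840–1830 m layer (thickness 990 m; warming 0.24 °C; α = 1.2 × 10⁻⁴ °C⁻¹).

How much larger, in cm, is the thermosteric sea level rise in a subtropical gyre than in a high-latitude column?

4.3 cm larger

A 2.5×10⁻⁴ × 1.1 × 270 = 0.07425 m
A Layer 2: 770 × 2.4×10⁻⁴ × 0.39 = 0.072072 m
A total: 0.146322 m
B Layer 1: 160 × 1.9×10⁻⁴ × 0.29 = 0.008816 m
B 1.2×10⁻⁴ × 0.81 × 680 = 0.066096 m
B Layer 3: 1.2×10⁻⁴ × 990 × 0.24 = 0.028512 m
B total: 0.103424 m
Difference: 0.146322 − 0.103424 = 0.042898 m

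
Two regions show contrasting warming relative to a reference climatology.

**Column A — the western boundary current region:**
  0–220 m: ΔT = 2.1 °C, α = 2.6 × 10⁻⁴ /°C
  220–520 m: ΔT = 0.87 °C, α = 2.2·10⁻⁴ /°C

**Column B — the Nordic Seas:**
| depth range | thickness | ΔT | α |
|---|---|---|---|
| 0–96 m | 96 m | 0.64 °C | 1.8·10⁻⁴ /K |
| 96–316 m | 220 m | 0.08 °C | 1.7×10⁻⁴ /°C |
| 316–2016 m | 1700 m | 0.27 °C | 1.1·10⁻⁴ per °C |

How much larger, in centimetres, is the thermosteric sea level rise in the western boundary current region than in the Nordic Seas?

A 220 × 2.6×10⁻⁴ × 2.1 = 0.12012 m
A Layer 2: 2.2×10⁻⁴ × 0.87 × 300 = 0.05742 m
A total: 0.17754 m
B Layer 1: 0.64 × 96 × 1.8×10⁻⁴ = 0.0110592 m
B Layer 2: 1.7×10⁻⁴ × 220 × 0.08 = 0.002992 m
B Layer 3: 1.1×10⁻⁴ × 1700 × 0.27 = 0.05049 m
B total: 0.0645412 m
Difference: 0.17754 − 0.0645412 = 0.1129988 m

11.3 cm larger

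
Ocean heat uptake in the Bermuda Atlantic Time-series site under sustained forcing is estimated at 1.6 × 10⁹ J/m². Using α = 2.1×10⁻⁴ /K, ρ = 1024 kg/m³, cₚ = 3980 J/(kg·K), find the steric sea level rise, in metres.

Δh = 0.082 m

Δh = αQ/(ρcₚ) = 2.1×10⁻⁴ × 1.6×10⁹ / (1024 × 3980) ≈ 0.082443 m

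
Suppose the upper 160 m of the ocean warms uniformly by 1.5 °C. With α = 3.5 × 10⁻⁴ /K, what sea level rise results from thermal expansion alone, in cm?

Δh ≈ 8.40 cm

Δh = αΔT·H = 3.5×10⁻⁴ × 1.5 × 160 = 0.08400 m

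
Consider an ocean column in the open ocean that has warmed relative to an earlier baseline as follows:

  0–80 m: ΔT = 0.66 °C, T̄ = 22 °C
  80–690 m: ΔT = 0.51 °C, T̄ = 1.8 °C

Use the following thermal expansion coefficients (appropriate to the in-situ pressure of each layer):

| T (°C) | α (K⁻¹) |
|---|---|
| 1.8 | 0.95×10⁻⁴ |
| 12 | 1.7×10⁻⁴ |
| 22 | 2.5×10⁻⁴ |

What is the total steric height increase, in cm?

Δh ≈ 4.28 cm

Layer 1 at 22 °C → α = 2.5×10⁻⁴ K⁻¹
Layer 2 at 1.8 °C → α = 0.95×10⁻⁴ K⁻¹
0.66 × 80 × 2.5×10⁻⁴ = 0.01320 m
0.95×10⁻⁴ × 0.51 × 610 = 0.0295545 m
Δh = 0.01320 + 0.0295545 = 0.0427545 m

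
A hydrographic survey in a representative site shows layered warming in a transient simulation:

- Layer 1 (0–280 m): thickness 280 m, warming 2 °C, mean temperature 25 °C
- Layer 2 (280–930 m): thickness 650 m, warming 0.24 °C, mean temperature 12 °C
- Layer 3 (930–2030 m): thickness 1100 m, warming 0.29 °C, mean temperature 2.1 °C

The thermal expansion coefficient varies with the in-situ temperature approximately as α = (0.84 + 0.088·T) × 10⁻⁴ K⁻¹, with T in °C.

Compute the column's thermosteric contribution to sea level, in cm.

23.3 cm

Layer 1: α = (0.84 + 0.088×25)×10⁻⁴ = 3.04×10⁻⁴ K⁻¹
Layer 2: α = (0.84 + 0.088×12)×10⁻⁴ = 1.896×10⁻⁴ K⁻¹
Layer 3: α = (0.84 + 0.088×2.1)×10⁻⁴ = 1.0248×10⁻⁴ K⁻¹
0–280 m: 3.04×10⁻⁴ × 280 × 2 = 0.17024 m
280–930 m: 1.896×10⁻⁴ × 0.24 × 650 = 0.0295776 m
930–2030 m: 0.29 × 1100 × 1.0248×10⁻⁴ = 0.03269112 m
Δh = 0.17024 + 0.0295776 + 0.03269112 = 0.23250872 m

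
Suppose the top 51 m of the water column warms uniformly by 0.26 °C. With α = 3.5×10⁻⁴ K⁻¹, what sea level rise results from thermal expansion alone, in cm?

0.464 cm of thermosteric rise

Δh = αΔT·H = 3.5×10⁻⁴ × 0.26 × 51 = 0.004641 m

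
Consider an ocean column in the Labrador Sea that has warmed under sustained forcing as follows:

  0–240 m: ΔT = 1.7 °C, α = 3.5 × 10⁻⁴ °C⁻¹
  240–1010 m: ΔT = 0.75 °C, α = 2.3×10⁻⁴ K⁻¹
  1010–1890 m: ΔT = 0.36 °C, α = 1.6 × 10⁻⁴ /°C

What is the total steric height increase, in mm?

330 mm

0–240 m: 1.7 × 3.5×10⁻⁴ × 240 = 0.14280 m
770 × 2.3×10⁻⁴ × 0.75 = 0.132825 m
Layer 3: 880 × 0.36 × 1.6×10⁻⁴ = 0.050688 m
Δh = 0.14280 + 0.132825 + 0.050688 = 0.326313 m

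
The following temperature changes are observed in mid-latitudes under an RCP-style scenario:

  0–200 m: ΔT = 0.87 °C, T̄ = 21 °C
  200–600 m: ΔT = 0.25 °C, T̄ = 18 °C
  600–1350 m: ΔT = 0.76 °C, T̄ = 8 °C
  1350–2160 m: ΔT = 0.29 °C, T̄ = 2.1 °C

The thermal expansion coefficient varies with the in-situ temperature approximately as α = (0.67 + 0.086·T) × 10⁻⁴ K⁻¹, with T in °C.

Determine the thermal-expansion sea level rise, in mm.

Δh = 160 mm

Layer 1: α = (0.67 + 0.086×21)×10⁻⁴ = 2.476×10⁻⁴ K⁻¹
Layer 2: α = (0.67 + 0.086×18)×10⁻⁴ = 2.218×10⁻⁴ K⁻¹
Layer 3: α = (0.67 + 0.086×8)×10⁻⁴ = 1.358×10⁻⁴ K⁻¹
Layer 4: α = (0.67 + 0.086×2.1)×10⁻⁴ = 0.8506×10⁻⁴ K⁻¹
Layer 1: 2.476×10⁻⁴ × 200 × 0.87 = 0.0430824 m
Layer 2: 0.25 × 400 × 2.218×10⁻⁴ = 0.02218 m
600–1350 m: 750 × 1.358×10⁻⁴ × 0.76 = 0.077406 m
1350–2160 m: 0.8506×10⁻⁴ × 0.29 × 810 = 0.019980594 m
Δh = 0.0430824 + 0.02218 + 0.077406 + 0.019980594 = 0.162648994 m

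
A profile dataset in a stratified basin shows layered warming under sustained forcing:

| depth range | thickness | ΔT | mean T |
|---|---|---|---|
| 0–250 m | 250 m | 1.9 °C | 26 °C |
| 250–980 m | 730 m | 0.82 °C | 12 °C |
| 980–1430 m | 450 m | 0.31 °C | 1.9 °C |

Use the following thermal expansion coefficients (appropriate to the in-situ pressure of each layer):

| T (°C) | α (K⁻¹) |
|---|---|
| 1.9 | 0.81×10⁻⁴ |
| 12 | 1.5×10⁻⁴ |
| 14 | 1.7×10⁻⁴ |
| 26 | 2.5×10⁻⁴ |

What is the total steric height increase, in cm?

Layer 1 at 26 °C → α = 2.5×10⁻⁴ K⁻¹
Layer 2 at 12 °C → α = 1.5×10⁻⁴ K⁻¹
Layer 3 at 1.9 °C → α = 0.81×10⁻⁴ K⁻¹
Layer 1: 1.9 × 2.5×10⁻⁴ × 250 = 0.11875 m
Layer 2: 0.82 × 730 × 1.5×10⁻⁴ = 0.08979 m
980–1430 m: 0.31 × 0.81×10⁻⁴ × 450 = 0.0112995 m
Δh = 0.11875 + 0.08979 + 0.0112995 = 0.2198395 m

about 22.0 cm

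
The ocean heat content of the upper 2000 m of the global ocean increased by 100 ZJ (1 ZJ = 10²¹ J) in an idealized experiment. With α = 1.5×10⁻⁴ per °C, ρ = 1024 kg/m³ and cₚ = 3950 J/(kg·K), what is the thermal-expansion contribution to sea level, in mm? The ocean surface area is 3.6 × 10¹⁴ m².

Per unit area: Q = 100×10²¹ / (3.6×10¹⁴) ≈ 2.778×10⁸ J/m²
Δh = αQ/(ρcₚ) = 1.5×10⁻⁴ × 2.778×10⁸ / (1024 × 3950) ≈ 0.010302 m

10.3 mm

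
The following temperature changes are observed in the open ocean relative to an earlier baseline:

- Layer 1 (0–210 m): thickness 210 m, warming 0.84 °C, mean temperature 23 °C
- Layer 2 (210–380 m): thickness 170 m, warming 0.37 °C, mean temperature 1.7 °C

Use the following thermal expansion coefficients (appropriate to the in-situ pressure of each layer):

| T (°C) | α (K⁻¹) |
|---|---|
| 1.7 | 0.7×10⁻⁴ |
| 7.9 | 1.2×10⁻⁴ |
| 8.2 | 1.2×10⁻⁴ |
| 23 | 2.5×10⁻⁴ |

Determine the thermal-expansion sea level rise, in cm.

Layer 1 at 23 °C → α = 2.5×10⁻⁴ K⁻¹
Layer 2 at 1.7 °C → α = 0.7×10⁻⁴ K⁻¹
0.84 × 2.5×10⁻⁴ × 210 = 0.04410 m
210–380 m: 170 × 0.37 × 0.7×10⁻⁴ = 0.004403 m
Δh = 0.04410 + 0.004403 = 0.048503 m

about 4.9 cm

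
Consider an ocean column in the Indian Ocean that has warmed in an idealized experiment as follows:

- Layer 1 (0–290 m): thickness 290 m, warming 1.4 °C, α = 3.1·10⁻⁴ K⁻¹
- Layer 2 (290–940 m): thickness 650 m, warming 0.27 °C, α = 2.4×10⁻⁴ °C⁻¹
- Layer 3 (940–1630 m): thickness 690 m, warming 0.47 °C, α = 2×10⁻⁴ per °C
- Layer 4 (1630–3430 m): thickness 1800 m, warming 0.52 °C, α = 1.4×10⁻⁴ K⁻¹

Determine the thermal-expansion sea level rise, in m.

0.364 m of thermosteric rise

0–290 m: 3.1×10⁻⁴ × 290 × 1.4 = 0.12586 m
Layer 2: 650 × 0.27 × 2.4×10⁻⁴ = 0.04212 m
Layer 3: 2×10⁻⁴ × 690 × 0.47 = 0.06486 m
1630–3430 m: 1.4×10⁻⁴ × 1800 × 0.52 = 0.13104 m
Δh = 0.12586 + 0.04212 + 0.06486 + 0.13104 = 0.36388 m ≈ 0.364 m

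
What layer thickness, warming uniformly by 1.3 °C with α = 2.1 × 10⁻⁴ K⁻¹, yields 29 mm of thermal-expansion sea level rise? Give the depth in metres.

H ≈ 110 m

H = Δh/(αΔT) = 0.029 / (2.1×10⁻⁴ × 1.3) ≈ 106.2 m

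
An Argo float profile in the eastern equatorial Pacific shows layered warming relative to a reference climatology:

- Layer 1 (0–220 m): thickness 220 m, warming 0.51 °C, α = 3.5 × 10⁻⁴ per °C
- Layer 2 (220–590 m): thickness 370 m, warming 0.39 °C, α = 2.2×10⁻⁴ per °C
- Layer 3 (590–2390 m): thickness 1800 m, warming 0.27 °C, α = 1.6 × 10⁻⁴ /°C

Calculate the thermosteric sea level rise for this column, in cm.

Layer 1: 220 × 3.5×10⁻⁴ × 0.51 = 0.03927 m
2.2×10⁻⁴ × 0.39 × 370 = 0.031746 m
1.6×10⁻⁴ × 0.27 × 1800 = 0.07776 m
Δh = 0.03927 + 0.031746 + 0.07776 = 0.148776 m

14.9 cm of thermosteric rise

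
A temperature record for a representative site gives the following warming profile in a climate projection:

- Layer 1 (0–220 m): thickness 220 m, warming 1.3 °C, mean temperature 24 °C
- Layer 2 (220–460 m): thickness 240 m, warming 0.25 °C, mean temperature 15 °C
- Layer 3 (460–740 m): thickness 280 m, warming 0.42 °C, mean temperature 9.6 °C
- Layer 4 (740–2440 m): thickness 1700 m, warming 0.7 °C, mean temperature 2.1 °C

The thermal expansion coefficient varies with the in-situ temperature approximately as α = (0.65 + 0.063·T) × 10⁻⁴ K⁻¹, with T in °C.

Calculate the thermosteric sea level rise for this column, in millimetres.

about 179 mm

Layer 1: α = (0.65 + 0.063×24)×10⁻⁴ = 2.162×10⁻⁴ K⁻¹
Layer 2: α = (0.65 + 0.063×15)×10⁻⁴ = 1.595×10⁻⁴ K⁻¹
Layer 3: α = (0.65 + 0.063×9.6)×10⁻⁴ = 1.2548×10⁻⁴ K⁻¹
Layer 4: α = (0.65 + 0.063×2.1)×10⁻⁴ = 0.7823×10⁻⁴ K⁻¹
Layer 1: 220 × 2.162×10⁻⁴ × 1.3 = 0.0618332 m
Layer 2: 240 × 1.595×10⁻⁴ × 0.25 = 0.00957 m
460–740 m: 280 × 1.2548×10⁻⁴ × 0.42 = 0.014756448 m
Layer 4: 0.7 × 0.7823×10⁻⁴ × 1700 = 0.0930937 m
Δh = 0.0618332 + 0.00957 + 0.014756448 + 0.0930937 = 0.179253348 m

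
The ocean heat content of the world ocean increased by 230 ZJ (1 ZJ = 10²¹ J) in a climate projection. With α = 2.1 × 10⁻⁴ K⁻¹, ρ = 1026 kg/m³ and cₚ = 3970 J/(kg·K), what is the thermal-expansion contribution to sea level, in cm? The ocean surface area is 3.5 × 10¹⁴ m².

3.4 cm of thermosteric rise

Per unit area: Q = 230×10²¹ / (3.5×10¹⁴) ≈ 6.571×10⁸ J/m²
Δh = αQ/(ρcₚ) = 2.1×10⁻⁴ × 6.571×10⁸ / (1026 × 3970) ≈ 0.033878 m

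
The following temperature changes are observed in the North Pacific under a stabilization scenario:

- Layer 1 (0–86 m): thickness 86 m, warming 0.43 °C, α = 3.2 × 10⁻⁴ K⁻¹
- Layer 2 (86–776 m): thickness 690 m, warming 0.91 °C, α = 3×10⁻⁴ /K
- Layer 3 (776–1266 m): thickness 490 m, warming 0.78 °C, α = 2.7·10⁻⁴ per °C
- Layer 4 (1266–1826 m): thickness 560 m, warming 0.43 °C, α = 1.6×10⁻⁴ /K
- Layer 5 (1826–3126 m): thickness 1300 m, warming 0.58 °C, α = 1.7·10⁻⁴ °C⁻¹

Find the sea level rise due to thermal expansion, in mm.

Layer 1: 0.43 × 3.2×10⁻⁴ × 86 = 0.0118336 m
Layer 2: 3×10⁻⁴ × 0.91 × 690 = 0.18837 m
Layer 3: 490 × 0.78 × 2.7×10⁻⁴ = 0.103194 m
560 × 1.6×10⁻⁴ × 0.43 = 0.038528 m
Layer 5: 1300 × 0.58 × 1.7×10⁻⁴ = 0.12818 m
Δh = 0.0118336 + 0.18837 + 0.103194 + 0.038528 + 0.12818 = 0.4701056 m

about 470 mm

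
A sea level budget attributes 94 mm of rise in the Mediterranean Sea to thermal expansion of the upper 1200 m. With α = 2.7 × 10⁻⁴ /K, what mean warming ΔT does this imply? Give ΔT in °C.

0.29 °C

ΔT = Δh/(αH) = 0.094 / (2.7×10⁻⁴ × 1200) ≈ 0.2901 °C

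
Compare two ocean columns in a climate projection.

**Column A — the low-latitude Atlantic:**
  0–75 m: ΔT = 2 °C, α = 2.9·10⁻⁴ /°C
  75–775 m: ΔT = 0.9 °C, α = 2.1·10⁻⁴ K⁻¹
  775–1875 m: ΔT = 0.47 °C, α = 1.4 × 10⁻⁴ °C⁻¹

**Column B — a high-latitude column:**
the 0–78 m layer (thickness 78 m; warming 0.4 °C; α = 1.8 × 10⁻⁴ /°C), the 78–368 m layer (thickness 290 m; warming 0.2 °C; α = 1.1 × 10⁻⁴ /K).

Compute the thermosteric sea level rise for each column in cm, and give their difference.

Δh_A ≈ 25 cm, Δh_B ≈ 1.2 cm; difference ≈ 24 cm

A Layer 1: 75 × 2.9×10⁻⁴ × 2 = 0.04350 m
A 700 × 2.1×10⁻⁴ × 0.9 = 0.13230 m
A 1.4×10⁻⁴ × 0.47 × 1100 = 0.07238 m
A total: 0.24818 m
B 78 × 0.4 × 1.8×10⁻⁴ = 0.005616 m
B 78–368 m: 290 × 0.2 × 1.1×10⁻⁴ = 0.00638 m
B total: 0.011996 m
Difference: 0.24818 − 0.011996 = 0.236184 m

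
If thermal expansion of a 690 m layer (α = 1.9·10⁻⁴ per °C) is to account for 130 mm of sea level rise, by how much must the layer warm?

ΔT = Δh/(αH) = 0.13 / (1.9×10⁻⁴ × 690) ≈ 0.9916 K

0.99 K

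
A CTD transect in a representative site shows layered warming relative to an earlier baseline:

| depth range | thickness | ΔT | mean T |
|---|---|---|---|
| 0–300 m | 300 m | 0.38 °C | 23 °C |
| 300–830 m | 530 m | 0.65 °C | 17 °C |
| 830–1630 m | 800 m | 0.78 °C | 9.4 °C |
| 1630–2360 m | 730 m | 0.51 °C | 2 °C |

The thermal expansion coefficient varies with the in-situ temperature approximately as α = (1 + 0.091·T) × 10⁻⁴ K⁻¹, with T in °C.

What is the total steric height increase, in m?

Layer 1: α = (1 + 0.091×23)×10⁻⁴ = 3.093×10⁻⁴ K⁻¹
Layer 2: α = (1 + 0.091×17)×10⁻⁴ = 2.547×10⁻⁴ K⁻¹
Layer 3: α = (1 + 0.091×9.4)×10⁻⁴ = 1.8554×10⁻⁴ K⁻¹
Layer 4: α = (1 + 0.091×2)×10⁻⁴ = 1.182×10⁻⁴ K⁻¹
0.38 × 300 × 3.093×10⁻⁴ = 0.0352602 m
Layer 2: 530 × 0.65 × 2.547×10⁻⁴ = 0.08774415 m
830–1630 m: 1.8554×10⁻⁴ × 800 × 0.78 = 0.11577696 m
0.51 × 1.182×10⁻⁴ × 730 = 0.04400586 m
Δh = 0.0352602 + 0.08774415 + 0.11577696 + 0.04400586 = 0.28278717 m

Δh ≈ 0.28 m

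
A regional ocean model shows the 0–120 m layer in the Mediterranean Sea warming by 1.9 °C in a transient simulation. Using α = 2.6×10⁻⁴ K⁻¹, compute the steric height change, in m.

Δh = αΔT·H = 2.6×10⁻⁴ × 1.9 × 120 = 0.05928 m

Δh = 0.059 m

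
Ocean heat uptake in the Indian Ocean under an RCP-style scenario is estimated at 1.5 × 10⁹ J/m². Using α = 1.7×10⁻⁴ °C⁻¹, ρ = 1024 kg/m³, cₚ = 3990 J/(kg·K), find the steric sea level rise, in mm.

Δh ≈ 62.4 mm

Δh = αQ/(ρcₚ) = 1.7×10⁻⁴ × 1.5×10⁹ / (1024 × 3990) ≈ 0.062412 m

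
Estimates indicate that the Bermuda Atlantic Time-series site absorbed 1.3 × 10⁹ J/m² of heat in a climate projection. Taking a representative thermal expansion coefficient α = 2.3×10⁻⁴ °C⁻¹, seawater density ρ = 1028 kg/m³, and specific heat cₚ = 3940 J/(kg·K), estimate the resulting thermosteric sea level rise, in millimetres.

Δh = αQ/(ρcₚ) = 2.3×10⁻⁴ × 1.3×10⁹ / (1028 × 3940) ≈ 0.073821 m

about 73.8 mm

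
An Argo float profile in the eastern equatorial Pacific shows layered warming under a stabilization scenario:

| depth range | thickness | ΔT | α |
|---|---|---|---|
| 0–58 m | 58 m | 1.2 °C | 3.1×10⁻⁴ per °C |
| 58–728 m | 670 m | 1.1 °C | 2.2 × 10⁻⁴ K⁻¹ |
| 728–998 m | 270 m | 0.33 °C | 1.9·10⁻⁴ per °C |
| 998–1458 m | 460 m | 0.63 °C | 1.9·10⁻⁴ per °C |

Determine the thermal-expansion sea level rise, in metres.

0.256 m of thermosteric rise

0–58 m: 3.1×10⁻⁴ × 58 × 1.2 = 0.021576 m
Layer 2: 2.2×10⁻⁴ × 1.1 × 670 = 0.16214 m
728–998 m: 0.33 × 1.9×10⁻⁴ × 270 = 0.016929 m
998–1458 m: 0.63 × 1.9×10⁻⁴ × 460 = 0.055062 m
Δh = 0.021576 + 0.16214 + 0.016929 + 0.055062 = 0.255707 m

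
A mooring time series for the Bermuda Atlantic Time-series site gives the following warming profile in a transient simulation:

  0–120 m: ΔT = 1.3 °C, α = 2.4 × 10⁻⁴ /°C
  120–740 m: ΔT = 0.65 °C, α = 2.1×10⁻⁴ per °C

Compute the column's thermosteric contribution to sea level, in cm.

Layer 1: 2.4×10⁻⁴ × 1.3 × 120 = 0.03744 m
120–740 m: 0.65 × 620 × 2.1×10⁻⁴ = 0.08463 m
Δh = 0.03744 + 0.08463 = 0.12207 m

Δh = 12.2 cm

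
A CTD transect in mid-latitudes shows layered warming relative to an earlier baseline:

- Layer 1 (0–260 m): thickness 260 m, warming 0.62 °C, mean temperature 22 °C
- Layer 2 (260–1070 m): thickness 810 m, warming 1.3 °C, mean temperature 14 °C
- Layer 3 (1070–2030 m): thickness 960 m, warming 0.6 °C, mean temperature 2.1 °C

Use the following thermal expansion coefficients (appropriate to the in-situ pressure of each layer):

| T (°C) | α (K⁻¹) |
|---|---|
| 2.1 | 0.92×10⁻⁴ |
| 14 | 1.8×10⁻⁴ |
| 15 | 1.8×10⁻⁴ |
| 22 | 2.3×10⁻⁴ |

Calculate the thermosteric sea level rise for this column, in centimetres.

Δh = 28 cm

Layer 1 at 22 °C → α = 2.3×10⁻⁴ K⁻¹
Layer 2 at 14 °C → α = 1.8×10⁻⁴ K⁻¹
Layer 3 at 2.1 °C → α = 0.92×10⁻⁴ K⁻¹
0–260 m: 2.3×10⁻⁴ × 260 × 0.62 = 0.037076 m
Layer 2: 810 × 1.8×10⁻⁴ × 1.3 = 0.18954 m
0.92×10⁻⁴ × 0.6 × 960 = 0.052992 m
Δh = 0.037076 + 0.18954 + 0.052992 = 0.279608 m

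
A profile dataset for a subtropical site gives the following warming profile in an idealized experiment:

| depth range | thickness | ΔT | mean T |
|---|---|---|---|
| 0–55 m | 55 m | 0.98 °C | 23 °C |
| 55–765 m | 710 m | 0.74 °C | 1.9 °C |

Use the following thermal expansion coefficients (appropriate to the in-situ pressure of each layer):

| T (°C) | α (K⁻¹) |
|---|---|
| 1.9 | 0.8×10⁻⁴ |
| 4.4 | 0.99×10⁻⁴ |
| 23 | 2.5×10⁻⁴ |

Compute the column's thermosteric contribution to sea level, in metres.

0.056 m of thermosteric rise

Layer 1 at 23 °C → α = 2.5×10⁻⁴ K⁻¹
Layer 2 at 1.9 °C → α = 0.8×10⁻⁴ K⁻¹
Layer 1: 55 × 2.5×10⁻⁴ × 0.98 = 0.013475 m
710 × 0.8×10⁻⁴ × 0.74 = 0.042032 m
Δh = 0.013475 + 0.042032 = 0.055507 m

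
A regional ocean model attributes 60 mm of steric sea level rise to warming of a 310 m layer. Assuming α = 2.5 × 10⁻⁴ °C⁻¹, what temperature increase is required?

about 0.774 K

ΔT = Δh/(αH) = 0.06 / (2.5×10⁻⁴ × 310) ≈ 0.7742 K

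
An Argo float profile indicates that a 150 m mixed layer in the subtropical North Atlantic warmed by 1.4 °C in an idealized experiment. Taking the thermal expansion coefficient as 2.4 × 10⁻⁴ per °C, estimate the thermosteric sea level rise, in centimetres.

about 5.04 cm

Δh = αΔT·H = 2.4×10⁻⁴ × 1.4 × 150 = 0.05040 m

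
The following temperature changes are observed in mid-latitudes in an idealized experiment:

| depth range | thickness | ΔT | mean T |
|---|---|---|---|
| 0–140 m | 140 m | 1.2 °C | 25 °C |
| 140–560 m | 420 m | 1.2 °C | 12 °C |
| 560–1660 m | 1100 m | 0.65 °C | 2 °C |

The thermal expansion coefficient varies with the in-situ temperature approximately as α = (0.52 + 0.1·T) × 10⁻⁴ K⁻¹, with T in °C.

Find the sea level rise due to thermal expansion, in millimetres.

Layer 1: α = (0.52 + 0.1×25)×10⁻⁴ = 3.02×10⁻⁴ K⁻¹
Layer 2: α = (0.52 + 0.1×12)×10⁻⁴ = 1.72×10⁻⁴ K⁻¹
Layer 3: α = (0.52 + 0.1×2)×10⁻⁴ = 0.72×10⁻⁴ K⁻¹
0–140 m: 1.2 × 140 × 3.02×10⁻⁴ = 0.050736 m
140–560 m: 1.2 × 420 × 1.72×10⁻⁴ = 0.086688 m
560–1660 m: 0.72×10⁻⁴ × 0.65 × 1100 = 0.05148 m
Δh = 0.050736 + 0.086688 + 0.05148 = 0.188904 m ≈ 189 mm

about 189 mm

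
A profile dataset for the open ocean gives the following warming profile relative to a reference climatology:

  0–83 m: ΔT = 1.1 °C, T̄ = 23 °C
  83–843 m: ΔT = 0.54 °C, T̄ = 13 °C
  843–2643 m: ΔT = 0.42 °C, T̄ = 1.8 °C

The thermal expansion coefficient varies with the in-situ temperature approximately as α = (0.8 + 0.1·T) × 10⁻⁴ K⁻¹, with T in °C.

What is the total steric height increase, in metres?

0.19 m of thermosteric rise

Layer 1: α = (0.8 + 0.1×23)×10⁻⁴ = 3.1×10⁻⁴ K⁻¹
Layer 2: α = (0.8 + 0.1×13)×10⁻⁴ = 2.1×10⁻⁴ K⁻¹
Layer 3: α = (0.8 + 0.1×1.8)×10⁻⁴ = 0.98×10⁻⁴ K⁻¹
0–83 m: 1.1 × 3.1×10⁻⁴ × 83 = 0.028303 m
83–843 m: 0.54 × 2.1×10⁻⁴ × 760 = 0.086184 m
Layer 3: 0.98×10⁻⁴ × 0.42 × 1800 = 0.074088 m
Δh = 0.028303 + 0.086184 + 0.074088 = 0.188575 m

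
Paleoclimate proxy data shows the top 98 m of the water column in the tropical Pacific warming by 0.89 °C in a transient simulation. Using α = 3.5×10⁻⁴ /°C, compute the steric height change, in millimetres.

30.5 mm

Δh = αΔT·H = 3.5×10⁻⁴ × 0.89 × 98 = 0.030527 m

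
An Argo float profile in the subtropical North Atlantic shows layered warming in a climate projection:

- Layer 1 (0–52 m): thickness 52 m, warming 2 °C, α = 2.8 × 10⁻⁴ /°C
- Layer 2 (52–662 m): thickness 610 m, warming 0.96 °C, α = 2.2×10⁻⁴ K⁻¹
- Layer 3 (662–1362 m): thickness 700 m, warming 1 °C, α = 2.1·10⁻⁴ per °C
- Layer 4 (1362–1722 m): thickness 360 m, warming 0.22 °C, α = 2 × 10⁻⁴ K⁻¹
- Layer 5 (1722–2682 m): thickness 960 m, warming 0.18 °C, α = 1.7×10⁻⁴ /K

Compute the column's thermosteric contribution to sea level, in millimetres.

350 mm

0–52 m: 2 × 52 × 2.8×10⁻⁴ = 0.02912 m
Layer 2: 0.96 × 610 × 2.2×10⁻⁴ = 0.128832 m
662–1362 m: 1 × 2.1×10⁻⁴ × 700 = 0.14700 m
2×10⁻⁴ × 360 × 0.22 = 0.01584 m
Layer 5: 960 × 0.18 × 1.7×10⁻⁴ = 0.029376 m
Δh = 0.02912 + 0.128832 + 0.14700 + 0.01584 + 0.029376 = 0.350168 m ≈ 350 mm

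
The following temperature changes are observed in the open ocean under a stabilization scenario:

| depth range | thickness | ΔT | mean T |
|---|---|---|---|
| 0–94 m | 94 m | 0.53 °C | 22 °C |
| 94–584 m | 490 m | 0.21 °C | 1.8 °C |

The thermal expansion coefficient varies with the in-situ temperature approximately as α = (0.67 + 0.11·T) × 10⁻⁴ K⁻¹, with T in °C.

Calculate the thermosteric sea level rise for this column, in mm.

Layer 1: α = (0.67 + 0.11×22)×10⁻⁴ = 3.09×10⁻⁴ K⁻¹
Layer 2: α = (0.67 + 0.11×1.8)×10⁻⁴ = 0.868×10⁻⁴ K⁻¹
0–94 m: 0.53 × 3.09×10⁻⁴ × 94 = 0.01539438 m
490 × 0.868×10⁻⁴ × 0.21 = 0.00893172 m
Δh = 0.01539438 + 0.00893172 = 0.0243261 m ≈ 24.3 mm

Δh = 24.3 mm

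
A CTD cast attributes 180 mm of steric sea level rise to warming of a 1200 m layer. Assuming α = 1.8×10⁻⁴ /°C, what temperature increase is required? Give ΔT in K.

ΔT = Δh/(αH) = 0.18 / (1.8×10⁻⁴ × 1200) ≈ 0.8333 K

0.833 K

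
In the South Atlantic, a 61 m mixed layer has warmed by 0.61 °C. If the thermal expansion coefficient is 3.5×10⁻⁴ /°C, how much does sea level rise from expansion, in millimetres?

Δh = αΔT·H = 3.5×10⁻⁴ × 0.61 × 61 = 0.0130235 m

Δh ≈ 13.0 mm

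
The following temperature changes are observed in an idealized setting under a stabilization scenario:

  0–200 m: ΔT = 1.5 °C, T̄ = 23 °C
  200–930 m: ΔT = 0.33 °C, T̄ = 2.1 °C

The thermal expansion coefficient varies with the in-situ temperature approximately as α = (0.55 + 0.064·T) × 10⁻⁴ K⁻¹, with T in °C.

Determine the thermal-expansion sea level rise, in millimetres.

Layer 1: α = (0.55 + 0.064×23)×10⁻⁴ = 2.022×10⁻⁴ K⁻¹
Layer 2: α = (0.55 + 0.064×2.1)×10⁻⁴ = 0.6844×10⁻⁴ K⁻¹
2.022×10⁻⁴ × 200 × 1.5 = 0.06066 m
0.6844×10⁻⁴ × 730 × 0.33 = 0.016487196 m
Δh = 0.06066 + 0.016487196 = 0.077147196 m

Δh = 77.1 mm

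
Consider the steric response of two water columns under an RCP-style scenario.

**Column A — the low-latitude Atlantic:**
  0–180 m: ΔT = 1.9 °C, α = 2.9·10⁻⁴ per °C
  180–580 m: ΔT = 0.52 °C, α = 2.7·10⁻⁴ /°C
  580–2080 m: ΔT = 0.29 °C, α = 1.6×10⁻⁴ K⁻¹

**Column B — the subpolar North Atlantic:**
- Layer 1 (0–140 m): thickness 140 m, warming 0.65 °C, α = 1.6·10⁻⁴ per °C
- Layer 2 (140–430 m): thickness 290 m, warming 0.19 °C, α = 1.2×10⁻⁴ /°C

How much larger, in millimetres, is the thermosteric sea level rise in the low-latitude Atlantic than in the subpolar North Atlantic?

A 2.9×10⁻⁴ × 1.9 × 180 = 0.09918 m
A 180–580 m: 0.52 × 2.7×10⁻⁴ × 400 = 0.05616 m
A Layer 3: 1.6×10⁻⁴ × 0.29 × 1500 = 0.06960 m
A total: 0.22494 m
B 0–140 m: 1.6×10⁻⁴ × 0.65 × 140 = 0.01456 m
B Layer 2: 1.2×10⁻⁴ × 290 × 0.19 = 0.006612 m
B total: 0.021172 m
Difference: 0.22494 − 0.021172 = 0.203768 m

200 mm larger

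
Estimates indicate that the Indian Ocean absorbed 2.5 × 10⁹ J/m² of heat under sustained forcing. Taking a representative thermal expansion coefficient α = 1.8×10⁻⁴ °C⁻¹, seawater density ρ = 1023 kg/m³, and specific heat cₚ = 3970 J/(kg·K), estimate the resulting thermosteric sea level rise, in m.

Δh = αQ/(ρcₚ) = 1.8×10⁻⁴ × 2.5×10⁹ / (1023 × 3970) ≈ 0.11080 m

Δh ≈ 0.111 m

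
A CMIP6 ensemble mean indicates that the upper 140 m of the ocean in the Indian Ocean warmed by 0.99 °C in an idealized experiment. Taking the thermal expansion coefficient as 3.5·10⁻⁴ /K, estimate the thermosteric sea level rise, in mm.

Δh = αΔT·H = 3.5×10⁻⁴ × 0.99 × 140 = 0.04851 m

48.5 mm of thermosteric rise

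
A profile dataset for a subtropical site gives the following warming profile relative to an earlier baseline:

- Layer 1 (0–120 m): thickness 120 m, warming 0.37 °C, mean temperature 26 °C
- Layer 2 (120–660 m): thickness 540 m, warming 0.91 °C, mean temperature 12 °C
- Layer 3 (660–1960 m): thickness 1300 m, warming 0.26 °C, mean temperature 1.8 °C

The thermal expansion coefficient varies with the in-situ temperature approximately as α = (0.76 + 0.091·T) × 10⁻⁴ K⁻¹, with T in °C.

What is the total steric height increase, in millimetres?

Layer 1: α = (0.76 + 0.091×26)×10⁻⁴ = 3.126×10⁻⁴ K⁻¹
Layer 2: α = (0.76 + 0.091×12)×10⁻⁴ = 1.852×10⁻⁴ K⁻¹
Layer 3: α = (0.76 + 0.091×1.8)×10⁻⁴ = 0.9238×10⁻⁴ K⁻¹
0–120 m: 3.126×10⁻⁴ × 120 × 0.37 = 0.01387944 m
0.91 × 1.852×10⁻⁴ × 540 = 0.09100728 m
1300 × 0.26 × 0.9238×10⁻⁴ = 0.03122444 m
Δh = 0.01387944 + 0.09100728 + 0.03122444 = 0.13611116 m ≈ 136 mm

about 136 mm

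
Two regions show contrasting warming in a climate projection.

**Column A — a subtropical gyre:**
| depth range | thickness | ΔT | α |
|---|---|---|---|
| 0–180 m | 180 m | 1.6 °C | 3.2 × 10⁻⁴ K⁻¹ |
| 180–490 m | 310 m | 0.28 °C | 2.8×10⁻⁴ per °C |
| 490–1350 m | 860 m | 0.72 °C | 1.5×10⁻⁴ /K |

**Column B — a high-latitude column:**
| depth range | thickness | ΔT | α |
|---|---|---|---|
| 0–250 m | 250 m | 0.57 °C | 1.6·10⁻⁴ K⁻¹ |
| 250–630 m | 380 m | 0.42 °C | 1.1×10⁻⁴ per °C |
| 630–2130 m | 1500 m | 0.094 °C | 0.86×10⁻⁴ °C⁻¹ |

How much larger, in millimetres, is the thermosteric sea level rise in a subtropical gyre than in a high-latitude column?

A 1.6 × 180 × 3.2×10⁻⁴ = 0.09216 m
A 180–490 m: 310 × 2.8×10⁻⁴ × 0.28 = 0.024304 m
A Layer 3: 860 × 0.72 × 1.5×10⁻⁴ = 0.09288 m
A total: 0.209344 m
B 0.57 × 1.6×10⁻⁴ × 250 = 0.02280 m
B 250–630 m: 380 × 1.1×10⁻⁴ × 0.42 = 0.017556 m
B Layer 3: 0.094 × 1500 × 0.86×10⁻⁴ = 0.012126 m
B total: 0.052482 m
Difference: 0.209344 − 0.052482 = 0.156862 m

160 mm larger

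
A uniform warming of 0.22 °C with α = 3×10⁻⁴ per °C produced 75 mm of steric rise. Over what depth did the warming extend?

1100 m

H = Δh/(αΔT) = 0.075 / (3×10⁻⁴ × 0.22) ≈ 1136 m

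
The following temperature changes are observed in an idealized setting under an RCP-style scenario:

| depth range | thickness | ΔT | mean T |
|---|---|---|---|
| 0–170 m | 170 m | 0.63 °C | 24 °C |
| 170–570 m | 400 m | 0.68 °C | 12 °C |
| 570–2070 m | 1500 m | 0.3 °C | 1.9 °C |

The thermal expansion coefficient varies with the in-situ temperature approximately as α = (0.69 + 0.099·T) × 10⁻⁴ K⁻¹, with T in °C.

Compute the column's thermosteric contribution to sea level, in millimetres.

123 mm of thermosteric rise

Layer 1: α = (0.69 + 0.099×24)×10⁻⁴ = 3.066×10⁻⁴ K⁻¹
Layer 2: α = (0.69 + 0.099×12)×10⁻⁴ = 1.878×10⁻⁴ K⁻¹
Layer 3: α = (0.69 + 0.099×1.9)×10⁻⁴ = 0.8781×10⁻⁴ K⁻¹
170 × 3.066×10⁻⁴ × 0.63 = 0.03283686 m
0.68 × 1.878×10⁻⁴ × 400 = 0.0510816 m
Layer 3: 0.8781×10⁻⁴ × 1500 × 0.3 = 0.0395145 m
Δh = 0.03283686 + 0.0510816 + 0.0395145 = 0.12343296 m ≈ 123 mm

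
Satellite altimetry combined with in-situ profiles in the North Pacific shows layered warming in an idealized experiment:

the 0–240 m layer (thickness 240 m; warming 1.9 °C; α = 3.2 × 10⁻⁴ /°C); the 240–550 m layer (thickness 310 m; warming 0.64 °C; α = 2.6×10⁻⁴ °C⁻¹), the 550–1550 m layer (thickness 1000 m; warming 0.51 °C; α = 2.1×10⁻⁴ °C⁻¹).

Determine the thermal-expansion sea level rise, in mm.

Layer 1: 1.9 × 3.2×10⁻⁴ × 240 = 0.14592 m
2.6×10⁻⁴ × 0.64 × 310 = 0.051584 m
Layer 3: 0.51 × 2.1×10⁻⁴ × 1000 = 0.10710 m
Δh = 0.14592 + 0.051584 + 0.10710 = 0.304604 m

305 mm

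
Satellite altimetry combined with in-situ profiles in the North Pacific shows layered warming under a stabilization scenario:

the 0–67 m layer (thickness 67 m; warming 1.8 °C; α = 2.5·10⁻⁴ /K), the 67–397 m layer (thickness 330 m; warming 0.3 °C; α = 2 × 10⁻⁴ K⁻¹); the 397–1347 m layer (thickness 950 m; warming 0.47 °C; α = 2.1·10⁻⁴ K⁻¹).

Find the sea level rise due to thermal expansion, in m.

0.14 m

1.8 × 2.5×10⁻⁴ × 67 = 0.03015 m
330 × 2×10⁻⁴ × 0.3 = 0.01980 m
950 × 2.1×10⁻⁴ × 0.47 = 0.093765 m
Δh = 0.03015 + 0.01980 + 0.093765 = 0.143715 m ≈ 0.14 m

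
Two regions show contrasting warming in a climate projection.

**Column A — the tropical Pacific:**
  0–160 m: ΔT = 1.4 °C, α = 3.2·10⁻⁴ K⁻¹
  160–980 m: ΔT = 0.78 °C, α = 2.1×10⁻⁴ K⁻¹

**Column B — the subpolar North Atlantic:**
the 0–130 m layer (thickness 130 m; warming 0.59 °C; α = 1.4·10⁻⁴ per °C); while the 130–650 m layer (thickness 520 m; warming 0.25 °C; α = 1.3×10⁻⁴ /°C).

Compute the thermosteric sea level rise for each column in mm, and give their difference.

A 0–160 m: 3.2×10⁻⁴ × 160 × 1.4 = 0.07168 m
A Layer 2: 0.78 × 820 × 2.1×10⁻⁴ = 0.134316 m
A total: 0.205996 m
B 0–130 m: 130 × 1.4×10⁻⁴ × 0.59 = 0.010738 m
B Layer 2: 0.25 × 520 × 1.3×10⁻⁴ = 0.01690 m
B total: 0.027638 m
Difference: 0.205996 − 0.027638 = 0.178358 m

Δh_A ≈ 206 mm, Δh_B ≈ 27.6 mm; difference ≈ 178 mm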